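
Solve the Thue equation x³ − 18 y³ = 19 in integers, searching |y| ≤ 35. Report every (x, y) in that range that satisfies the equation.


The equation is x³ - 18y³ = 19. For fixed y, x³ = 18·y³ + 19, so a solution requires the RHS to be a perfect cube.
Strategy: iterate y from -35 to 35, compute RHS = 18·y³ + 19, and check whether it is a (positive or negative) perfect cube.
Check small values of y:
  y = 0: RHS = 19 is not a perfect cube.
  y = 1: RHS = 37 is not a perfect cube.
  y = -1: RHS = 1 = (1)³ ⇒ x = 1 works.
  y = 2: RHS = 163 is not a perfect cube.
  y = -2: RHS = -125 = (-5)³ ⇒ x = -5 works.
  y = 3: RHS = 505 is not a perfect cube.
  y = -3: RHS = -467 is not a perfect cube.
Continuing the search up to |y| = 35 finds no further solutions beyond those listed.
Collected solutions: (1, -1), (-5, -2).

Solutions (with |y| ≤ 35): (1, -1), (-5, -2).


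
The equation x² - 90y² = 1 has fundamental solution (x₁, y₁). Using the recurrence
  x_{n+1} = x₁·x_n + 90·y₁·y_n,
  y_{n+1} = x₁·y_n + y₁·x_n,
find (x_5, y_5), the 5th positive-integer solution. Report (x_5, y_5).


Step 1: Find the fundamental solution (x₁, y₁) of x² - 90y² = 1.
  Expand √90 as a continued fraction. a₀ = ⌊√90⌋ = 9; iterate m_{k+1} = d_k·a_k − m_k, d_{k+1} = (90 − m_{k+1}²)/d_k, a_{k+1} = ⌊(a₀ + m_{k+1})/d_{k+1}⌋ (starting m₀ = 0, d₀ = 1), with convergents p_k = a_k·p_{k-1} + p_{k-2}, q_k = a_k·q_{k-1} + q_{k-2} (p₋₁ = 1, q₋₁ = 0):
  k = 0: a₀ = 9; p₀/q₀ = 9/1; p₀² − 90·q₀² = 81 − 90 = -9.
  k = 1: m = 9, d = 9, a = ⌊(9 + 9)/9⌋ = 2; p/q = (2·9 + 1)/(2·1 + 0) = 19/2; p² − 90·q² = 361 − 360 = 1.
  The first convergent with p² − 90·q² = 1 gives the fundamental solution (x₁, y₁) = (19, 2).
Step 2: Apply the recurrence (x_{n+1}, y_{n+1}) = (x₁x_n + 90y₁y_n, x₁y_n + y₁x_n) repeatedly.
  From (x_1, y_1) = (19, 2): x_2 = 19·19 + 90·2·2 = 721; y_2 = 19·2 + 2·19 = 76.
  From (x_2, y_2) = (721, 76): x_3 = 19·721 + 90·2·76 = 27379; y_3 = 19·76 + 2·721 = 2886.
  From (x_3, y_3) = (27379, 2886): x_4 = 19·27379 + 90·2·2886 = 1039681; y_4 = 19·2886 + 2·27379 = 109592.
  From (x_4, y_4) = (1039681, 109592): x_5 = 19·1039681 + 90·2·109592 = 39480499; y_5 = 19·109592 + 2·1039681 = 4161610.
Step 3: Verify x_5² - 90·y_5² = 1558709801289001 - 1558709801289000 = 1 (should be 1). ✓

(x_1, y_1) = (19, 2); (x_5, y_5) = (39480499, 4161610).


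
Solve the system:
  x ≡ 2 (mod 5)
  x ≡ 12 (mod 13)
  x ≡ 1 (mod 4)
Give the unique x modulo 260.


Moduli 5, 13, 4 are pairwise coprime; by CRT there is a unique solution modulo M = 5 · 13 · 4 = 260.
Solve pairwise, accumulating the modulus:
  Start with x ≡ 2 (mod 5).
  Combine with x ≡ 12 (mod 13): since gcd(5, 13) = 1, we get a unique residue mod 65.
    Write x = 2 + 5·t and substitute into x ≡ 12 (mod 13): 5·t ≡ 12 − 2 = 10 (mod 13).
    The inverse of 5 mod 13 is 8 (since 5·8 = 40 = 3·13 + 1), so t ≡ 8·10 = 80 ≡ 2 (mod 13).
    Then x = 2 + 5·2 = 12, valid modulo lcm(5, 13) = 65: x ≡ 12 (mod 65).
  Combine with x ≡ 1 (mod 4): since gcd(65, 4) = 1, we get a unique residue mod 260.
    Write x = 12 + 65·t and substitute into x ≡ 1 (mod 4): 65·t ≡ 1 − 12 = -11 (mod 4).
    Reduce coefficients mod 4: 1·t ≡ 1 (mod 4).
    So t ≡ 1 (mod 4).
    Then x = 12 + 65·1 = 77, valid modulo lcm(65, 4) = 260: x ≡ 77 (mod 260).
Verify: 77 mod 5 = 2 ✓, 77 mod 13 = 12 ✓, 77 mod 4 = 1 ✓.

x ≡ 77 (mod 260).


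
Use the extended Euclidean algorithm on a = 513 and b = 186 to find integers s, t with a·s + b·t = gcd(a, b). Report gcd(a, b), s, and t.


Euclidean algorithm on (513, 186) — divide until remainder is 0:
  513 = 2 · 186 + 141
  186 = 1 · 141 + 45
  141 = 3 · 45 + 6
  45 = 7 · 6 + 3
  6 = 2 · 3 + 0
gcd(513, 186) = 3.
Track Bezout coefficients alongside the remainders: start with r₀ = 513 = a·1 + b·0 (s = 1, t = 0) and r₁ = 186 = a·0 + b·1 (s = 0, t = 1); each new remainder r_{k+1} = r_{k-1} − q_k·r_k inherits s_{k+1} = s_{k-1} − q_k·s_k, t_{k+1} = t_{k-1} − q_k·t_k, so r_k = a·s_k + b·t_k at every step:
  q = 2: r = 141, s = 1 − 2·0 = 1, t = 0 − 2·1 = -2  (check: 513·1 + 186·(-2) = 141)
  q = 1: r = 45, s = 0 − 1·1 = -1, t = 1 − 1·(-2) = 3  (check: 513·(-1) + 186·3 = 45)
  q = 3: r = 6, s = 1 − 3·(-1) = 4, t = -2 − 3·3 = -11  (check: 513·4 + 186·(-11) = 6)
  q = 7: r = 3, s = -1 − 7·4 = -29, t = 3 − 7·(-11) = 80  (check: 513·(-29) + 186·80 = 3)
The row with r = 3 (the gcd) gives the Bezout coefficients s = -29, t = 80.
Result: 513 · (-29) + 186 · (80) = 3.

gcd(513, 186) = 3; s = -29, t = 80 (check: 513·(-29) + 186·80 = 3).


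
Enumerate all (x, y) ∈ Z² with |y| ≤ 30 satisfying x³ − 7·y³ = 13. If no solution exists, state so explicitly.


The equation is x³ - 7y³ = 13. For fixed y, x³ = 7·y³ + 13, so a solution requires the RHS to be a perfect cube.
Strategy: iterate y from -30 to 30, compute RHS = 7·y³ + 13, and check whether it is a (positive or negative) perfect cube.
Check small values of y:
  y = 0: RHS = 13 is not a perfect cube.
  y = 1: RHS = 20 is not a perfect cube.
  y = -1: RHS = 6 is not a perfect cube.
  y = 2: RHS = 69 is not a perfect cube.
  y = -2: RHS = -43 is not a perfect cube.
  y = 3: RHS = 202 is not a perfect cube.
  y = -3: RHS = -176 is not a perfect cube.
Continuing the search up to |y| = 30 finds no solutions either.
No (x, y) in the scanned range satisfies the equation.

No integer solutions with |y| ≤ 30.


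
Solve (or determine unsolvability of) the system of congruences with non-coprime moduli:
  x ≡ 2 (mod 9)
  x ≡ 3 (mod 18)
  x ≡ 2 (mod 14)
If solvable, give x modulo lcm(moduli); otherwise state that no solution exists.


Moduli 9, 18, 14 are not pairwise coprime, so CRT works modulo lcm(m_i) when all pairwise compatibility conditions hold.
Pairwise compatibility: gcd(m_i, m_j) must divide a_i - a_j for every pair.
Merge one congruence at a time:
  Start: x ≡ 2 (mod 9).
  Combine with x ≡ 3 (mod 18): gcd(9, 18) = 9, and 3 - 2 = 1 is NOT divisible by 9.
    ⇒ system is inconsistent (no integer solution).

No solution (the system is inconsistent).


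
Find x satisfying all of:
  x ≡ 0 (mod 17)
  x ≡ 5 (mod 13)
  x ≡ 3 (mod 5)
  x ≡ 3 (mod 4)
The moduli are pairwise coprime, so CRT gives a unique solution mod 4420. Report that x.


Product of moduli M = 17 · 13 · 5 · 4 = 4420.
Merge one congruence at a time:
  Start: x ≡ 0 (mod 17).
  Combine with x ≡ 5 (mod 13); new modulus lcm = 221.
    Write x = 0 + 17·t and substitute into x ≡ 5 (mod 13): 17·t ≡ 5 − 0 = 5 (mod 13).
    Reduce coefficients mod 13: 4·t ≡ 5 (mod 13).
    The inverse of 4 mod 13 is 10 (since 4·10 = 40 = 3·13 + 1), so t ≡ 10·5 = 50 ≡ 11 (mod 13).
    Then x = 0 + 17·11 = 187, valid modulo lcm(17, 13) = 221: x ≡ 187 (mod 221).
  Combine with x ≡ 3 (mod 5); new modulus lcm = 1105.
    Write x = 187 + 221·t and substitute into x ≡ 3 (mod 5): 221·t ≡ 3 − 187 = -184 (mod 5).
    Reduce coefficients mod 5: 1·t ≡ 1 (mod 5).
    So t ≡ 1 (mod 5).
    Then x = 187 + 221·1 = 408, valid modulo lcm(221, 5) = 1105: x ≡ 408 (mod 1105).
  Combine with x ≡ 3 (mod 4); new modulus lcm = 4420.
    Write x = 408 + 1105·t and substitute into x ≡ 3 (mod 4): 1105·t ≡ 3 − 408 = -405 (mod 4).
    Reduce coefficients mod 4: 1·t ≡ 3 (mod 4).
    So t ≡ 3 (mod 4).
    Then x = 408 + 1105·3 = 3723, valid modulo lcm(1105, 4) = 4420: x ≡ 3723 (mod 4420).
Verify against each original: 3723 mod 17 = 0, 3723 mod 13 = 5, 3723 mod 5 = 3, 3723 mod 4 = 3.

x ≡ 3723 (mod 4420).


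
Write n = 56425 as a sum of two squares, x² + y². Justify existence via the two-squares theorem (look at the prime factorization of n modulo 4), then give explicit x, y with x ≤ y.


Step 1: Factor n = 56425 = 5^2 · 37 · 61.
Step 2: Check the mod-4 condition on each prime factor: 5 ≡ 1 (mod 4), exponent 2; 37 ≡ 1 (mod 4), exponent 1; 61 ≡ 1 (mod 4), exponent 1.
All primes ≡ 3 (mod 4) appear to even exponent (or don't appear), so by the two-squares theorem n IS expressible as a sum of two squares.
Step 3: Build a representation. Group n = k² · m with k = 5 and m = 37 · 61 = 2257 (a product of primes ≡ 1 (mod 4)); a representation of m scales to one of n via (k·x)² + (k·y)² = k²(x² + y²). Each prime p ≡ 1 (mod 4) is itself a sum of two squares; find a² by testing p − a² for a perfect square:
  37: 37 − 1² = 36 = 6² ⇒ 37 = 1² + 6².
  61: 61 − 1² = 60, 61 − 2² = 57, 61 − 3² = 52, 61 − 4² = 45, 61 − 5² = 36 = 6² ⇒ 61 = 5² + 6².
  Combine using the Brahmagupta–Fibonacci identity (a² + b²)(c² + d²) = (ac − bd)² + (ad + bc)² = (ac + bd)² + (ad − bc)²:
  37 · 61 = 2257: from (1² + 6²)(5² + 6²), take (1·5 − 6·6, 1·6 + 6·5) = (5 − 36, 6 + 30) = (-31, 36); dropping signs (only squares matter) gives (31, 36); check 31² + 36² = 961 + 1296 = 2257 ✓.
  Scale by k = 5: (5·31, 5·36) = (155, 180).
Step 4: Order so x ≤ y and verify: 155² + 180² = 24025 + 32400 = 56425 = n. ✓

n = 56425 = 155² + 180² (one valid representation with x ≤ y).


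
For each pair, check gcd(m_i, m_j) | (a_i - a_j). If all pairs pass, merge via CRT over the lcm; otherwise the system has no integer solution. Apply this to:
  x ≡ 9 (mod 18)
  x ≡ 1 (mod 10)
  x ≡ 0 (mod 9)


Moduli 18, 10, 9 are not pairwise coprime, so CRT works modulo lcm(m_i) when all pairwise compatibility conditions hold.
Pairwise compatibility: gcd(m_i, m_j) must divide a_i - a_j for every pair.
Merge one congruence at a time:
  Start: x ≡ 9 (mod 18).
  Combine with x ≡ 1 (mod 10): gcd(18, 10) = 2; 1 - 9 = -8, which IS divisible by 2, so compatible.
    Write x = 9 + 18·t and substitute into x ≡ 1 (mod 10): 18·t ≡ 1 − 9 = -8 (mod 10).
    Divide the congruence (and modulus) by g = 2: 9·t ≡ -4 (mod 5).
    Reduce coefficients mod 5: 4·t ≡ 1 (mod 5).
    The inverse of 4 mod 5 is 4 (since 4·4 = 16 = 3·5 + 1), so t ≡ 4·1 = 4 ≡ 4 (mod 5).
    Then x = 9 + 18·4 = 81, valid modulo lcm(18, 10) = 90: x ≡ 81 (mod 90).
  Combine with x ≡ 0 (mod 9): gcd(90, 9) = 9; 0 - 81 = -81, which IS divisible by 9, so compatible.
    Write x = 81 + 90·t and substitute into x ≡ 0 (mod 9): 90·t ≡ 0 − 81 = -81 (mod 9).
    Divide the congruence (and modulus) by g = 9: 10·t ≡ -9 (mod 1).
    Modulo 1 every t works; take t = 0.
    Then x = 81 + 90·0 = 81, valid modulo lcm(90, 9) = 90: x ≡ 81 (mod 90).
Verify: 81 mod 18 = 9, 81 mod 10 = 1, 81 mod 9 = 0.

x ≡ 81 (mod 90).


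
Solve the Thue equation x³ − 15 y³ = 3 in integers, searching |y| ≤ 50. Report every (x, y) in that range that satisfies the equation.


The equation is x³ - 15y³ = 3. For fixed y, x³ = 15·y³ + 3, so a solution requires the RHS to be a perfect cube.
Strategy: iterate y from -50 to 50, compute RHS = 15·y³ + 3, and check whether it is a (positive or negative) perfect cube.
Check small values of y:
  y = 0: RHS = 3 is not a perfect cube.
  y = 1: RHS = 18 is not a perfect cube.
  y = -1: RHS = -12 is not a perfect cube.
  y = 2: RHS = 123 is not a perfect cube.
  y = -2: RHS = -117 is not a perfect cube.
  y = 3: RHS = 408 is not a perfect cube.
  y = -3: RHS = -402 is not a perfect cube.
Continuing the search up to |y| = 50 finds no solutions either.
No (x, y) in the scanned range satisfies the equation.

No integer solutions with |y| ≤ 50.


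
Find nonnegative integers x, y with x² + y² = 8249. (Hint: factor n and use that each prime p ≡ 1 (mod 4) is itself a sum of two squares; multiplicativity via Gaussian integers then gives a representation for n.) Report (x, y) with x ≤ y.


Step 1: Factor n = 8249 = 73 · 113.
Step 2: Check the mod-4 condition on each prime factor: 73 ≡ 1 (mod 4), exponent 1; 113 ≡ 1 (mod 4), exponent 1.
All primes ≡ 3 (mod 4) appear to even exponent (or don't appear), so by the two-squares theorem n IS expressible as a sum of two squares.
Step 3: Build a representation. Here n = 73 · 113 is a product of primes ≡ 1 (mod 4). Each prime p ≡ 1 (mod 4) is itself a sum of two squares; find a² by testing p − a² for a perfect square:
  73: 73 − 1² = 72, 73 − 2² = 69, 73 − 3² = 64 = 8² ⇒ 73 = 3² + 8².
  113: 113 − 1² = 112, 113 − 2² = 109, 113 − 3² = 104, 113 − 4² = 97, 113 − 5² = 88, 113 − 6² = 77, 113 − 7² = 64 = 8² ⇒ 113 = 7² + 8².
  Combine using the Brahmagupta–Fibonacci identity (a² + b²)(c² + d²) = (ac − bd)² + (ad + bc)² = (ac + bd)² + (ad − bc)²:
  73 · 113 = 8249: from (3² + 8²)(7² + 8²), take (3·7 − 8·8, 3·8 + 8·7) = (21 − 64, 24 + 56) = (-43, 80); dropping signs (only squares matter) gives (43, 80); check 43² + 80² = 1849 + 6400 = 8249 ✓.
Step 4: Order so x ≤ y and verify: 43² + 80² = 1849 + 6400 = 8249 = n. ✓

n = 8249 = 43² + 80² (one valid representation with x ≤ y).


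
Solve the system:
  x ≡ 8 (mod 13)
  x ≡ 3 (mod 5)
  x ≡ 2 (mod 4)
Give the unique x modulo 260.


Moduli 13, 5, 4 are pairwise coprime; by CRT there is a unique solution modulo M = 13 · 5 · 4 = 260.
Solve pairwise, accumulating the modulus:
  Start with x ≡ 8 (mod 13).
  Combine with x ≡ 3 (mod 5): since gcd(13, 5) = 1, we get a unique residue mod 65.
    Write x = 8 + 13·t and substitute into x ≡ 3 (mod 5): 13·t ≡ 3 − 8 = -5 (mod 5).
    Reduce coefficients mod 5: 3·t ≡ 0 (mod 5).
    The inverse of 3 mod 5 is 2 (since 3·2 = 6 = 1·5 + 1), so t ≡ 2·0 = 0 ≡ 0 (mod 5).
    Then x = 8 + 13·0 = 8, valid modulo lcm(13, 5) = 65: x ≡ 8 (mod 65).
  Combine with x ≡ 2 (mod 4): since gcd(65, 4) = 1, we get a unique residue mod 260.
    Write x = 8 + 65·t and substitute into x ≡ 2 (mod 4): 65·t ≡ 2 − 8 = -6 (mod 4).
    Reduce coefficients mod 4: 1·t ≡ 2 (mod 4).
    So t ≡ 2 (mod 4).
    Then x = 8 + 65·2 = 138, valid modulo lcm(65, 4) = 260: x ≡ 138 (mod 260).
Verify: 138 mod 13 = 8 ✓, 138 mod 5 = 3 ✓, 138 mod 4 = 2 ✓.

x ≡ 138 (mod 260).


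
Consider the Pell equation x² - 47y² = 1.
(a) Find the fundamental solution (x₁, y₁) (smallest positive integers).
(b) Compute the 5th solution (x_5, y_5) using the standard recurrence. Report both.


Step 1: Find the fundamental solution (x₁, y₁) of x² - 47y² = 1.
  Expand √47 as a continued fraction. a₀ = ⌊√47⌋ = 6; iterate m_{k+1} = d_k·a_k − m_k, d_{k+1} = (47 − m_{k+1}²)/d_k, a_{k+1} = ⌊(a₀ + m_{k+1})/d_{k+1}⌋ (starting m₀ = 0, d₀ = 1), with convergents p_k = a_k·p_{k-1} + p_{k-2}, q_k = a_k·q_{k-1} + q_{k-2} (p₋₁ = 1, q₋₁ = 0):
  k = 0: a₀ = 6; p₀/q₀ = 6/1; p₀² − 47·q₀² = 36 − 47 = -11.
  k = 1: m = 6, d = 11, a = ⌊(6 + 6)/11⌋ = 1; p/q = (1·6 + 1)/(1·1 + 0) = 7/1; p² − 47·q² = 49 − 47 = 2.
  k = 2: m = 5, d = 2, a = ⌊(6 + 5)/2⌋ = 5; p/q = (5·7 + 6)/(5·1 + 1) = 41/6; p² − 47·q² = 1681 − 1692 = -11.
  k = 3: m = 5, d = 11, a = ⌊(6 + 5)/11⌋ = 1; p/q = (1·41 + 7)/(1·6 + 1) = 48/7; p² − 47·q² = 2304 − 2303 = 1.
  The first convergent with p² − 47·q² = 1 gives the fundamental solution (x₁, y₁) = (48, 7).
Step 2: Apply the recurrence (x_{n+1}, y_{n+1}) = (x₁x_n + 47y₁y_n, x₁y_n + y₁x_n) repeatedly.
  From (x_1, y_1) = (48, 7): x_2 = 48·48 + 47·7·7 = 4607; y_2 = 48·7 + 7·48 = 672.
  From (x_2, y_2) = (4607, 672): x_3 = 48·4607 + 47·7·672 = 442224; y_3 = 48·672 + 7·4607 = 64505.
  From (x_3, y_3) = (442224, 64505): x_4 = 48·442224 + 47·7·64505 = 42448897; y_4 = 48·64505 + 7·442224 = 6191808.
  From (x_4, y_4) = (42448897, 6191808): x_5 = 48·42448897 + 47·7·6191808 = 4074651888; y_5 = 48·6191808 + 7·42448897 = 594349063.
Step 3: Verify x_5² - 47·y_5² = 16602788008381964544 - 16602788008381964543 = 1 (should be 1). ✓

(x_1, y_1) = (48, 7); (x_5, y_5) = (4074651888, 594349063).


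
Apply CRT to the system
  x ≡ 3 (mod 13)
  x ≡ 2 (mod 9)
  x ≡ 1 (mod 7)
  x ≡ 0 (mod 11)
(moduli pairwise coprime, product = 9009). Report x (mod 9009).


Product of moduli M = 13 · 9 · 7 · 11 = 9009.
Merge one congruence at a time:
  Start: x ≡ 3 (mod 13).
  Combine with x ≡ 2 (mod 9); new modulus lcm = 117.
    Write x = 3 + 13·t and substitute into x ≡ 2 (mod 9): 13·t ≡ 2 − 3 = -1 (mod 9).
    Reduce coefficients mod 9: 4·t ≡ 8 (mod 9).
    The inverse of 4 mod 9 is 7 (since 4·7 = 28 = 3·9 + 1), so t ≡ 7·8 = 56 ≡ 2 (mod 9).
    Then x = 3 + 13·2 = 29, valid modulo lcm(13, 9) = 117: x ≡ 29 (mod 117).
  Combine with x ≡ 1 (mod 7); new modulus lcm = 819.
    Write x = 29 + 117·t and substitute into x ≡ 1 (mod 7): 117·t ≡ 1 − 29 = -28 (mod 7).
    Reduce coefficients mod 7: 5·t ≡ 0 (mod 7).
    The inverse of 5 mod 7 is 3 (since 5·3 = 15 = 2·7 + 1), so t ≡ 3·0 = 0 ≡ 0 (mod 7).
    Then x = 29 + 117·0 = 29, valid modulo lcm(117, 7) = 819: x ≡ 29 (mod 819).
  Combine with x ≡ 0 (mod 11); new modulus lcm = 9009.
    Write x = 29 + 819·t and substitute into x ≡ 0 (mod 11): 819·t ≡ 0 − 29 = -29 (mod 11).
    Reduce coefficients mod 11: 5·t ≡ 4 (mod 11).
    The inverse of 5 mod 11 is 9 (since 5·9 = 45 = 4·11 + 1), so t ≡ 9·4 = 36 ≡ 3 (mod 11).
    Then x = 29 + 819·3 = 2486, valid modulo lcm(819, 11) = 9009: x ≡ 2486 (mod 9009).
Verify against each original: 2486 mod 13 = 3, 2486 mod 9 = 2, 2486 mod 7 = 1, 2486 mod 11 = 0.

x ≡ 2486 (mod 9009).


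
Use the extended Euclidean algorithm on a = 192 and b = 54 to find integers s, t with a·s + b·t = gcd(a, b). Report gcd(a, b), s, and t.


Euclidean algorithm on (192, 54) — divide until remainder is 0:
  192 = 3 · 54 + 30
  54 = 1 · 30 + 24
  30 = 1 · 24 + 6
  24 = 4 · 6 + 0
gcd(192, 54) = 6.
Track Bezout coefficients alongside the remainders: start with r₀ = 192 = a·1 + b·0 (s = 1, t = 0) and r₁ = 54 = a·0 + b·1 (s = 0, t = 1); each new remainder r_{k+1} = r_{k-1} − q_k·r_k inherits s_{k+1} = s_{k-1} − q_k·s_k, t_{k+1} = t_{k-1} − q_k·t_k, so r_k = a·s_k + b·t_k at every step:
  q = 3: r = 30, s = 1 − 3·0 = 1, t = 0 − 3·1 = -3  (check: 192·1 + 54·(-3) = 30)
  q = 1: r = 24, s = 0 − 1·1 = -1, t = 1 − 1·(-3) = 4  (check: 192·(-1) + 54·4 = 24)
  q = 1: r = 6, s = 1 − 1·(-1) = 2, t = -3 − 1·4 = -7  (check: 192·2 + 54·(-7) = 6)
The row with r = 6 (the gcd) gives the Bezout coefficients s = 2, t = -7.
Result: 192 · (2) + 54 · (-7) = 6.

gcd(192, 54) = 6; s = 2, t = -7 (check: 192·2 + 54·(-7) = 6).


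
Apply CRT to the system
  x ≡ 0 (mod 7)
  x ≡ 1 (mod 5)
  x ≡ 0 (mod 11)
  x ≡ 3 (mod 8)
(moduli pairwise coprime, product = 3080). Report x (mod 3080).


Product of moduli M = 7 · 5 · 11 · 8 = 3080.
Merge one congruence at a time:
  Start: x ≡ 0 (mod 7).
  Combine with x ≡ 1 (mod 5); new modulus lcm = 35.
    Write x = 0 + 7·t and substitute into x ≡ 1 (mod 5): 7·t ≡ 1 − 0 = 1 (mod 5).
    Reduce coefficients mod 5: 2·t ≡ 1 (mod 5).
    The inverse of 2 mod 5 is 3 (since 2·3 = 6 = 1·5 + 1), so t ≡ 3·1 = 3 ≡ 3 (mod 5).
    Then x = 0 + 7·3 = 21, valid modulo lcm(7, 5) = 35: x ≡ 21 (mod 35).
  Combine with x ≡ 0 (mod 11); new modulus lcm = 385.
    Write x = 21 + 35·t and substitute into x ≡ 0 (mod 11): 35·t ≡ 0 − 21 = -21 (mod 11).
    Reduce coefficients mod 11: 2·t ≡ 1 (mod 11).
    The inverse of 2 mod 11 is 6 (since 2·6 = 12 = 1·11 + 1), so t ≡ 6·1 = 6 ≡ 6 (mod 11).
    Then x = 21 + 35·6 = 231, valid modulo lcm(35, 11) = 385: x ≡ 231 (mod 385).
  Combine with x ≡ 3 (mod 8); new modulus lcm = 3080.
    Write x = 231 + 385·t and substitute into x ≡ 3 (mod 8): 385·t ≡ 3 − 231 = -228 (mod 8).
    Reduce coefficients mod 8: 1·t ≡ 4 (mod 8).
    So t ≡ 4 (mod 8).
    Then x = 231 + 385·4 = 1771, valid modulo lcm(385, 8) = 3080: x ≡ 1771 (mod 3080).
Verify against each original: 1771 mod 7 = 0, 1771 mod 5 = 1, 1771 mod 11 = 0, 1771 mod 8 = 3.

x ≡ 1771 (mod 3080).


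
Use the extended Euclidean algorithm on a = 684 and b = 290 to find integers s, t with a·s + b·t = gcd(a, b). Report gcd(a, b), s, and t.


Euclidean algorithm on (684, 290) — divide until remainder is 0:
  684 = 2 · 290 + 104
  290 = 2 · 104 + 82
  104 = 1 · 82 + 22
  82 = 3 · 22 + 16
  22 = 1 · 16 + 6
  16 = 2 · 6 + 4
  6 = 1 · 4 + 2
  4 = 2 · 2 + 0
gcd(684, 290) = 2.
Track Bezout coefficients alongside the remainders: start with r₀ = 684 = a·1 + b·0 (s = 1, t = 0) and r₁ = 290 = a·0 + b·1 (s = 0, t = 1); each new remainder r_{k+1} = r_{k-1} − q_k·r_k inherits s_{k+1} = s_{k-1} − q_k·s_k, t_{k+1} = t_{k-1} − q_k·t_k, so r_k = a·s_k + b·t_k at every step:
  q = 2: r = 104, s = 1 − 2·0 = 1, t = 0 − 2·1 = -2  (check: 684·1 + 290·(-2) = 104)
  q = 2: r = 82, s = 0 − 2·1 = -2, t = 1 − 2·(-2) = 5  (check: 684·(-2) + 290·5 = 82)
  q = 1: r = 22, s = 1 − 1·(-2) = 3, t = -2 − 1·5 = -7  (check: 684·3 + 290·(-7) = 22)
  q = 3: r = 16, s = -2 − 3·3 = -11, t = 5 − 3·(-7) = 26  (check: 684·(-11) + 290·26 = 16)
  q = 1: r = 6, s = 3 − 1·(-11) = 14, t = -7 − 1·26 = -33  (check: 684·14 + 290·(-33) = 6)
  q = 2: r = 4, s = -11 − 2·14 = -39, t = 26 − 2·(-33) = 92  (check: 684·(-39) + 290·92 = 4)
  q = 1: r = 2, s = 14 − 1·(-39) = 53, t = -33 − 1·92 = -125  (check: 684·53 + 290·(-125) = 2)
The row with r = 2 (the gcd) gives the Bezout coefficients s = 53, t = -125.
Result: 684 · (53) + 290 · (-125) = 2.

gcd(684, 290) = 2; s = 53, t = -125 (check: 684·53 + 290·(-125) = 2).


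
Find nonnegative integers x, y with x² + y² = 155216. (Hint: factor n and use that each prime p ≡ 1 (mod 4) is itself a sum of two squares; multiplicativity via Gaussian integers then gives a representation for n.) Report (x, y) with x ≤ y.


Step 1: Factor n = 155216 = 2^4 · 89 · 109.
Step 2: Check the mod-4 condition on each prime factor: 2 = 2 (special); 89 ≡ 1 (mod 4), exponent 1; 109 ≡ 1 (mod 4), exponent 1.
All primes ≡ 3 (mod 4) appear to even exponent (or don't appear), so by the two-squares theorem n IS expressible as a sum of two squares.
Step 3: Build a representation. Group n = k² · m with k = 4 and m = 89 · 109 = 9701 (a product of primes ≡ 1 (mod 4)); a representation of m scales to one of n via (k·x)² + (k·y)² = k²(x² + y²). Each prime p ≡ 1 (mod 4) is itself a sum of two squares; find a² by testing p − a² for a perfect square:
  89: 89 − 1² = 88, 89 − 2² = 85, 89 − 3² = 80, 89 − 4² = 73, 89 − 5² = 64 = 8² ⇒ 89 = 5² + 8².
  109: 109 − 1² = 108, 109 − 2² = 105, 109 − 3² = 100 = 10² ⇒ 109 = 3² + 10².
  Combine using the Brahmagupta–Fibonacci identity (a² + b²)(c² + d²) = (ac − bd)² + (ad + bc)² = (ac + bd)² + (ad − bc)²:
  89 · 109 = 9701: from (5² + 8²)(3² + 10²), take (5·3 − 8·10, 5·10 + 8·3) = (15 − 80, 50 + 24) = (-65, 74); dropping signs (only squares matter) gives (65, 74); check 65² + 74² = 4225 + 5476 = 9701 ✓.
  Scale by k = 4: (4·65, 4·74) = (260, 296).
Step 4: Order so x ≤ y and verify: 260² + 296² = 67600 + 87616 = 155216 = n. ✓

n = 155216 = 260² + 296² (one valid representation with x ≤ y).


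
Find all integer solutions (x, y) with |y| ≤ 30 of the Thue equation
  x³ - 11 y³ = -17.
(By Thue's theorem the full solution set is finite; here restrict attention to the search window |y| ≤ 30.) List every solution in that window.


The equation is x³ - 11y³ = -17. For fixed y, x³ = 11·y³ − 17, so a solution requires the RHS to be a perfect cube.
Strategy: iterate y from -30 to 30, compute RHS = 11·y³ − 17, and check whether it is a (positive or negative) perfect cube.
Check small values of y:
  y = 0: RHS = -17 is not a perfect cube.
  y = 1: RHS = -6 is not a perfect cube.
  y = -1: RHS = -28 is not a perfect cube.
  y = 2: RHS = 71 is not a perfect cube.
  y = -2: RHS = -105 is not a perfect cube.
  y = 3: RHS = 280 is not a perfect cube.
  y = -3: RHS = -314 is not a perfect cube.
Continuing the search up to |y| = 30 finds no solutions either.
No (x, y) in the scanned range satisfies the equation.

No integer solutions with |y| ≤ 30.


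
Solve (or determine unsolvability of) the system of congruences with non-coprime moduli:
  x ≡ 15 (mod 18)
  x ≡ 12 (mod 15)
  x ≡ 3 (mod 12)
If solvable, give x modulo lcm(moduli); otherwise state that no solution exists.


Moduli 18, 15, 12 are not pairwise coprime, so CRT works modulo lcm(m_i) when all pairwise compatibility conditions hold.
Pairwise compatibility: gcd(m_i, m_j) must divide a_i - a_j for every pair.
Merge one congruence at a time:
  Start: x ≡ 15 (mod 18).
  Combine with x ≡ 12 (mod 15): gcd(18, 15) = 3; 12 - 15 = -3, which IS divisible by 3, so compatible.
    Write x = 15 + 18·t and substitute into x ≡ 12 (mod 15): 18·t ≡ 12 − 15 = -3 (mod 15).
    Divide the congruence (and modulus) by g = 3: 6·t ≡ -1 (mod 5).
    Reduce coefficients mod 5: 1·t ≡ 4 (mod 5).
    So t ≡ 4 (mod 5).
    Then x = 15 + 18·4 = 87, valid modulo lcm(18, 15) = 90: x ≡ 87 (mod 90).
  Combine with x ≡ 3 (mod 12): gcd(90, 12) = 6; 3 - 87 = -84, which IS divisible by 6, so compatible.
    Write x = 87 + 90·t and substitute into x ≡ 3 (mod 12): 90·t ≡ 3 − 87 = -84 (mod 12).
    Divide the congruence (and modulus) by g = 6: 15·t ≡ -14 (mod 2).
    Reduce coefficients mod 2: 1·t ≡ 0 (mod 2).
    So t ≡ 0 (mod 2).
    Then x = 87 + 90·0 = 87, valid modulo lcm(90, 12) = 180: x ≡ 87 (mod 180).
Verify: 87 mod 18 = 15, 87 mod 15 = 12, 87 mod 12 = 3.

x ≡ 87 (mod 180).


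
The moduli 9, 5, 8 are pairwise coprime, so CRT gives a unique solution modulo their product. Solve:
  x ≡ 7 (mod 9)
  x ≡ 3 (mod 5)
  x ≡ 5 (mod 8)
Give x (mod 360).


Moduli 9, 5, 8 are pairwise coprime; by CRT there is a unique solution modulo M = 9 · 5 · 8 = 360.
Solve pairwise, accumulating the modulus:
  Start with x ≡ 7 (mod 9).
  Combine with x ≡ 3 (mod 5): since gcd(9, 5) = 1, we get a unique residue mod 45.
    Write x = 7 + 9·t and substitute into x ≡ 3 (mod 5): 9·t ≡ 3 − 7 = -4 (mod 5).
    Reduce coefficients mod 5: 4·t ≡ 1 (mod 5).
    The inverse of 4 mod 5 is 4 (since 4·4 = 16 = 3·5 + 1), so t ≡ 4·1 = 4 ≡ 4 (mod 5).
    Then x = 7 + 9·4 = 43, valid modulo lcm(9, 5) = 45: x ≡ 43 (mod 45).
  Combine with x ≡ 5 (mod 8): since gcd(45, 8) = 1, we get a unique residue mod 360.
    Write x = 43 + 45·t and substitute into x ≡ 5 (mod 8): 45·t ≡ 5 − 43 = -38 (mod 8).
    Reduce coefficients mod 8: 5·t ≡ 2 (mod 8).
    The inverse of 5 mod 8 is 5 (since 5·5 = 25 = 3·8 + 1), so t ≡ 5·2 = 10 ≡ 2 (mod 8).
    Then x = 43 + 45·2 = 133, valid modulo lcm(45, 8) = 360: x ≡ 133 (mod 360).
Verify: 133 mod 9 = 7 ✓, 133 mod 5 = 3 ✓, 133 mod 8 = 5 ✓.

x ≡ 133 (mod 360).


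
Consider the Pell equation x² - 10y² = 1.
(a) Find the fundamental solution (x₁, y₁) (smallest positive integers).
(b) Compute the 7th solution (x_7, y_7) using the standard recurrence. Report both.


Step 1: Find the fundamental solution (x₁, y₁) of x² - 10y² = 1.
  Expand √10 as a continued fraction. a₀ = ⌊√10⌋ = 3; iterate m_{k+1} = d_k·a_k − m_k, d_{k+1} = (10 − m_{k+1}²)/d_k, a_{k+1} = ⌊(a₀ + m_{k+1})/d_{k+1}⌋ (starting m₀ = 0, d₀ = 1), with convergents p_k = a_k·p_{k-1} + p_{k-2}, q_k = a_k·q_{k-1} + q_{k-2} (p₋₁ = 1, q₋₁ = 0):
  k = 0: a₀ = 3; p₀/q₀ = 3/1; p₀² − 10·q₀² = 9 − 10 = -1.
  k = 1: m = 3, d = 1, a = ⌊(3 + 3)/1⌋ = 6; p/q = (6·3 + 1)/(6·1 + 0) = 19/6; p² − 10·q² = 361 − 360 = 1.
  The first convergent with p² − 10·q² = 1 gives the fundamental solution (x₁, y₁) = (19, 6).
Step 2: Apply the recurrence (x_{n+1}, y_{n+1}) = (x₁x_n + 10y₁y_n, x₁y_n + y₁x_n) repeatedly.
  From (x_1, y_1) = (19, 6): x_2 = 19·19 + 10·6·6 = 721; y_2 = 19·6 + 6·19 = 228.
  From (x_2, y_2) = (721, 228): x_3 = 19·721 + 10·6·228 = 27379; y_3 = 19·228 + 6·721 = 8658.
  From (x_3, y_3) = (27379, 8658): x_4 = 19·27379 + 10·6·8658 = 1039681; y_4 = 19·8658 + 6·27379 = 328776.
  From (x_4, y_4) = (1039681, 328776): x_5 = 19·1039681 + 10·6·328776 = 39480499; y_5 = 19·328776 + 6·1039681 = 12484830.
  From (x_5, y_5) = (39480499, 12484830): x_6 = 19·39480499 + 10·6·12484830 = 1499219281; y_6 = 19·12484830 + 6·39480499 = 474094764.
  From (x_6, y_6) = (1499219281, 474094764): x_7 = 19·1499219281 + 10·6·474094764 = 56930852179; y_7 = 19·474094764 + 6·1499219281 = 18003116202.
Step 3: Verify x_7² - 10·y_7² = 3241121929827149048041 - 3241121929827149048040 = 1 (should be 1). ✓

(x_1, y_1) = (19, 6); (x_7, y_7) = (56930852179, 18003116202).


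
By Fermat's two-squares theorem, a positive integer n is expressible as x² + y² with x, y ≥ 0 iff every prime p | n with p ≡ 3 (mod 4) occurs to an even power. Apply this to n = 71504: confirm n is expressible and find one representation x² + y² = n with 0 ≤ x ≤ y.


Step 1: Factor n = 71504 = 2^4 · 41 · 109.
Step 2: Check the mod-4 condition on each prime factor: 2 = 2 (special); 41 ≡ 1 (mod 4), exponent 1; 109 ≡ 1 (mod 4), exponent 1.
All primes ≡ 3 (mod 4) appear to even exponent (or don't appear), so by the two-squares theorem n IS expressible as a sum of two squares.
Step 3: Build a representation. Group n = k² · m with k = 4 and m = 41 · 109 = 4469 (a product of primes ≡ 1 (mod 4)); a representation of m scales to one of n via (k·x)² + (k·y)² = k²(x² + y²). Each prime p ≡ 1 (mod 4) is itself a sum of two squares; find a² by testing p − a² for a perfect square:
  41: 41 − 1² = 40, 41 − 2² = 37, 41 − 3² = 32, 41 − 4² = 25 = 5² ⇒ 41 = 4² + 5².
  109: 109 − 1² = 108, 109 − 2² = 105, 109 − 3² = 100 = 10² ⇒ 109 = 3² + 10².
  Combine using the Brahmagupta–Fibonacci identity (a² + b²)(c² + d²) = (ac − bd)² + (ad + bc)² = (ac + bd)² + (ad − bc)²:
  41 · 109 = 4469: from (4² + 5²)(3² + 10²), take (4·3 − 5·10, 4·10 + 5·3) = (12 − 50, 40 + 15) = (-38, 55); dropping signs (only squares matter) gives (38, 55); check 38² + 55² = 1444 + 3025 = 4469 ✓.
  Scale by k = 4: (4·38, 4·55) = (152, 220).
Step 4: Order so x ≤ y and verify: 152² + 220² = 23104 + 48400 = 71504 = n. ✓

n = 71504 = 152² + 220² (one valid representation with x ≤ y).


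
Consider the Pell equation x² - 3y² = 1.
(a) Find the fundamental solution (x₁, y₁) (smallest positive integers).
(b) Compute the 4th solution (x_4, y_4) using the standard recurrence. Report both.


Step 1: Find the fundamental solution (x₁, y₁) of x² - 3y² = 1.
  Expand √3 as a continued fraction. a₀ = ⌊√3⌋ = 1; iterate m_{k+1} = d_k·a_k − m_k, d_{k+1} = (3 − m_{k+1}²)/d_k, a_{k+1} = ⌊(a₀ + m_{k+1})/d_{k+1}⌋ (starting m₀ = 0, d₀ = 1), with convergents p_k = a_k·p_{k-1} + p_{k-2}, q_k = a_k·q_{k-1} + q_{k-2} (p₋₁ = 1, q₋₁ = 0):
  k = 0: a₀ = 1; p₀/q₀ = 1/1; p₀² − 3·q₀² = 1 − 3 = -2.
  k = 1: m = 1, d = 2, a = ⌊(1 + 1)/2⌋ = 1; p/q = (1·1 + 1)/(1·1 + 0) = 2/1; p² − 3·q² = 4 − 3 = 1.
  The first convergent with p² − 3·q² = 1 gives the fundamental solution (x₁, y₁) = (2, 1).
Step 2: Apply the recurrence (x_{n+1}, y_{n+1}) = (x₁x_n + 3y₁y_n, x₁y_n + y₁x_n) repeatedly.
  From (x_1, y_1) = (2, 1): x_2 = 2·2 + 3·1·1 = 7; y_2 = 2·1 + 1·2 = 4.
  From (x_2, y_2) = (7, 4): x_3 = 2·7 + 3·1·4 = 26; y_3 = 2·4 + 1·7 = 15.
  From (x_3, y_3) = (26, 15): x_4 = 2·26 + 3·1·15 = 97; y_4 = 2·15 + 1·26 = 56.
Step 3: Verify x_4² - 3·y_4² = 9409 - 9408 = 1 (should be 1). ✓

(x_1, y_1) = (2, 1); (x_4, y_4) = (97, 56).


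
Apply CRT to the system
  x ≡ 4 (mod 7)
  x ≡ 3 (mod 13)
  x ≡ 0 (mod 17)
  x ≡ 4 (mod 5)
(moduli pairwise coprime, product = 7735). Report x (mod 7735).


Product of moduli M = 7 · 13 · 17 · 5 = 7735.
Merge one congruence at a time:
  Start: x ≡ 4 (mod 7).
  Combine with x ≡ 3 (mod 13); new modulus lcm = 91.
    Write x = 4 + 7·t and substitute into x ≡ 3 (mod 13): 7·t ≡ 3 − 4 = -1 (mod 13).
    Reduce coefficients mod 13: 7·t ≡ 12 (mod 13).
    The inverse of 7 mod 13 is 2 (since 7·2 = 14 = 1·13 + 1), so t ≡ 2·12 = 24 ≡ 11 (mod 13).
    Then x = 4 + 7·11 = 81, valid modulo lcm(7, 13) = 91: x ≡ 81 (mod 91).
  Combine with x ≡ 0 (mod 17); new modulus lcm = 1547.
    Write x = 81 + 91·t and substitute into x ≡ 0 (mod 17): 91·t ≡ 0 − 81 = -81 (mod 17).
    Reduce coefficients mod 17: 6·t ≡ 4 (mod 17).
    The inverse of 6 mod 17 is 3 (since 6·3 = 18 = 1·17 + 1), so t ≡ 3·4 = 12 ≡ 12 (mod 17).
    Then x = 81 + 91·12 = 1173, valid modulo lcm(91, 17) = 1547: x ≡ 1173 (mod 1547).
  Combine with x ≡ 4 (mod 5); new modulus lcm = 7735.
    Write x = 1173 + 1547·t and substitute into x ≡ 4 (mod 5): 1547·t ≡ 4 − 1173 = -1169 (mod 5).
    Reduce coefficients mod 5: 2·t ≡ 1 (mod 5).
    The inverse of 2 mod 5 is 3 (since 2·3 = 6 = 1·5 + 1), so t ≡ 3·1 = 3 ≡ 3 (mod 5).
    Then x = 1173 + 1547·3 = 5814, valid modulo lcm(1547, 5) = 7735: x ≡ 5814 (mod 7735).
Verify against each original: 5814 mod 7 = 4, 5814 mod 13 = 3, 5814 mod 17 = 0, 5814 mod 5 = 4.

x ≡ 5814 (mod 7735).


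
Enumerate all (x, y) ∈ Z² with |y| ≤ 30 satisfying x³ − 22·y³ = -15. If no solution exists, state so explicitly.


The equation is x³ - 22y³ = -15. For fixed y, x³ = 22·y³ − 15, so a solution requires the RHS to be a perfect cube.
Strategy: iterate y from -30 to 30, compute RHS = 22·y³ − 15, and check whether it is a (positive or negative) perfect cube.
Check small values of y:
  y = 0: RHS = -15 is not a perfect cube.
  y = 1: RHS = 7 is not a perfect cube.
  y = -1: RHS = -37 is not a perfect cube.
  y = 2: RHS = 161 is not a perfect cube.
  y = -2: RHS = -191 is not a perfect cube.
  y = 3: RHS = 579 is not a perfect cube.
  y = -3: RHS = -609 is not a perfect cube.
Continuing the search up to |y| = 30 finds no solutions either.
No (x, y) in the scanned range satisfies the equation.

No integer solutions with |y| ≤ 30.


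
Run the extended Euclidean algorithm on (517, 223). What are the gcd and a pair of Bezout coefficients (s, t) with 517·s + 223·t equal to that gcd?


Euclidean algorithm on (517, 223) — divide until remainder is 0:
  517 = 2 · 223 + 71
  223 = 3 · 71 + 10
  71 = 7 · 10 + 1
  10 = 10 · 1 + 0
gcd(517, 223) = 1.
Track Bezout coefficients alongside the remainders: start with r₀ = 517 = a·1 + b·0 (s = 1, t = 0) and r₁ = 223 = a·0 + b·1 (s = 0, t = 1); each new remainder r_{k+1} = r_{k-1} − q_k·r_k inherits s_{k+1} = s_{k-1} − q_k·s_k, t_{k+1} = t_{k-1} − q_k·t_k, so r_k = a·s_k + b·t_k at every step:
  q = 2: r = 71, s = 1 − 2·0 = 1, t = 0 − 2·1 = -2  (check: 517·1 + 223·(-2) = 71)
  q = 3: r = 10, s = 0 − 3·1 = -3, t = 1 − 3·(-2) = 7  (check: 517·(-3) + 223·7 = 10)
  q = 7: r = 1, s = 1 − 7·(-3) = 22, t = -2 − 7·7 = -51  (check: 517·22 + 223·(-51) = 1)
The row with r = 1 (the gcd) gives the Bezout coefficients s = 22, t = -51.
Result: 517 · (22) + 223 · (-51) = 1.

gcd(517, 223) = 1; s = 22, t = -51 (check: 517·22 + 223·(-51) = 1).


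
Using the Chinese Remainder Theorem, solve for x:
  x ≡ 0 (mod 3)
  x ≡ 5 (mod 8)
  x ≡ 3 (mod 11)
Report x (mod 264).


Moduli 3, 8, 11 are pairwise coprime; by CRT there is a unique solution modulo M = 3 · 8 · 11 = 264.
Solve pairwise, accumulating the modulus:
  Start with x ≡ 0 (mod 3).
  Combine with x ≡ 5 (mod 8): since gcd(3, 8) = 1, we get a unique residue mod 24.
    Write x = 0 + 3·t and substitute into x ≡ 5 (mod 8): 3·t ≡ 5 − 0 = 5 (mod 8).
    The inverse of 3 mod 8 is 3 (since 3·3 = 9 = 1·8 + 1), so t ≡ 3·5 = 15 ≡ 7 (mod 8).
    Then x = 0 + 3·7 = 21, valid modulo lcm(3, 8) = 24: x ≡ 21 (mod 24).
  Combine with x ≡ 3 (mod 11): since gcd(24, 11) = 1, we get a unique residue mod 264.
    Write x = 21 + 24·t and substitute into x ≡ 3 (mod 11): 24·t ≡ 3 − 21 = -18 (mod 11).
    Reduce coefficients mod 11: 2·t ≡ 4 (mod 11).
    The inverse of 2 mod 11 is 6 (since 2·6 = 12 = 1·11 + 1), so t ≡ 6·4 = 24 ≡ 2 (mod 11).
    Then x = 21 + 24·2 = 69, valid modulo lcm(24, 11) = 264: x ≡ 69 (mod 264).
Verify: 69 mod 3 = 0 ✓, 69 mod 8 = 5 ✓, 69 mod 11 = 3 ✓.

x ≡ 69 (mod 264).


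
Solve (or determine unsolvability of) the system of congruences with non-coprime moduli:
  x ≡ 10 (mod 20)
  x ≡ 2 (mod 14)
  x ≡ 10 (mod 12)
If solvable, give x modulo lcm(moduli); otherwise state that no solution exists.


Moduli 20, 14, 12 are not pairwise coprime, so CRT works modulo lcm(m_i) when all pairwise compatibility conditions hold.
Pairwise compatibility: gcd(m_i, m_j) must divide a_i - a_j for every pair.
Merge one congruence at a time:
  Start: x ≡ 10 (mod 20).
  Combine with x ≡ 2 (mod 14): gcd(20, 14) = 2; 2 - 10 = -8, which IS divisible by 2, so compatible.
    Write x = 10 + 20·t and substitute into x ≡ 2 (mod 14): 20·t ≡ 2 − 10 = -8 (mod 14).
    Divide the congruence (and modulus) by g = 2: 10·t ≡ -4 (mod 7).
    Reduce coefficients mod 7: 3·t ≡ 3 (mod 7).
    The inverse of 3 mod 7 is 5 (since 3·5 = 15 = 2·7 + 1), so t ≡ 5·3 = 15 ≡ 1 (mod 7).
    Then x = 10 + 20·1 = 30, valid modulo lcm(20, 14) = 140: x ≡ 30 (mod 140).
  Combine with x ≡ 10 (mod 12): gcd(140, 12) = 4; 10 - 30 = -20, which IS divisible by 4, so compatible.
    Write x = 30 + 140·t and substitute into x ≡ 10 (mod 12): 140·t ≡ 10 − 30 = -20 (mod 12).
    Divide the congruence (and modulus) by g = 4: 35·t ≡ -5 (mod 3).
    Reduce coefficients mod 3: 2·t ≡ 1 (mod 3).
    The inverse of 2 mod 3 is 2 (since 2·2 = 4 = 1·3 + 1), so t ≡ 2·1 = 2 ≡ 2 (mod 3).
    Then x = 30 + 140·2 = 310, valid modulo lcm(140, 12) = 420: x ≡ 310 (mod 420).
Verify: 310 mod 20 = 10, 310 mod 14 = 2, 310 mod 12 = 10.

x ≡ 310 (mod 420).


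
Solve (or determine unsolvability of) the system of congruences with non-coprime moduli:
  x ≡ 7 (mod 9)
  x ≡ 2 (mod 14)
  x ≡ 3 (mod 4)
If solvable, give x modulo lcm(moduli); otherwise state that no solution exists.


Moduli 9, 14, 4 are not pairwise coprime, so CRT works modulo lcm(m_i) when all pairwise compatibility conditions hold.
Pairwise compatibility: gcd(m_i, m_j) must divide a_i - a_j for every pair.
Merge one congruence at a time:
  Start: x ≡ 7 (mod 9).
  Combine with x ≡ 2 (mod 14): gcd(9, 14) = 1; 2 - 7 = -5, which IS divisible by 1, so compatible.
    Write x = 7 + 9·t and substitute into x ≡ 2 (mod 14): 9·t ≡ 2 − 7 = -5 (mod 14).
    Reduce coefficients mod 14: 9·t ≡ 9 (mod 14).
    The inverse of 9 mod 14 is 11 (since 9·11 = 99 = 7·14 + 1), so t ≡ 11·9 = 99 ≡ 1 (mod 14).
    Then x = 7 + 9·1 = 16, valid modulo lcm(9, 14) = 126: x ≡ 16 (mod 126).
  Combine with x ≡ 3 (mod 4): gcd(126, 4) = 2, and 3 - 16 = -13 is NOT divisible by 2.
    ⇒ system is inconsistent (no integer solution).

No solution (the system is inconsistent).


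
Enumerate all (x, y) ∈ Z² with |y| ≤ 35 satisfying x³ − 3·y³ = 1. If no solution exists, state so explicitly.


The equation is x³ - 3y³ = 1. For fixed y, x³ = 3·y³ + 1, so a solution requires the RHS to be a perfect cube.
Strategy: iterate y from -35 to 35, compute RHS = 3·y³ + 1, and check whether it is a (positive or negative) perfect cube.
Check small values of y:
  y = 0: RHS = 1 = (1)³ ⇒ x = 1 works.
  y = 1: RHS = 4 is not a perfect cube.
  y = -1: RHS = -2 is not a perfect cube.
  y = 2: RHS = 25 is not a perfect cube.
  y = -2: RHS = -23 is not a perfect cube.
  y = 3: RHS = 82 is not a perfect cube.
  y = -3: RHS = -80 is not a perfect cube.
Continuing the search up to |y| = 35 finds no further solutions beyond those listed.
Collected solutions: (1, 0).

Solutions (with |y| ≤ 35): (1, 0).


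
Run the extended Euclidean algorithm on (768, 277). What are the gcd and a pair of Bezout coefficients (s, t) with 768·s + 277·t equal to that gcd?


Euclidean algorithm on (768, 277) — divide until remainder is 0:
  768 = 2 · 277 + 214
  277 = 1 · 214 + 63
  214 = 3 · 63 + 25
  63 = 2 · 25 + 13
  25 = 1 · 13 + 12
  13 = 1 · 12 + 1
  12 = 12 · 1 + 0
gcd(768, 277) = 1.
Track Bezout coefficients alongside the remainders: start with r₀ = 768 = a·1 + b·0 (s = 1, t = 0) and r₁ = 277 = a·0 + b·1 (s = 0, t = 1); each new remainder r_{k+1} = r_{k-1} − q_k·r_k inherits s_{k+1} = s_{k-1} − q_k·s_k, t_{k+1} = t_{k-1} − q_k·t_k, so r_k = a·s_k + b·t_k at every step:
  q = 2: r = 214, s = 1 − 2·0 = 1, t = 0 − 2·1 = -2  (check: 768·1 + 277·(-2) = 214)
  q = 1: r = 63, s = 0 − 1·1 = -1, t = 1 − 1·(-2) = 3  (check: 768·(-1) + 277·3 = 63)
  q = 3: r = 25, s = 1 − 3·(-1) = 4, t = -2 − 3·3 = -11  (check: 768·4 + 277·(-11) = 25)
  q = 2: r = 13, s = -1 − 2·4 = -9, t = 3 − 2·(-11) = 25  (check: 768·(-9) + 277·25 = 13)
  q = 1: r = 12, s = 4 − 1·(-9) = 13, t = -11 − 1·25 = -36  (check: 768·13 + 277·(-36) = 12)
  q = 1: r = 1, s = -9 − 1·13 = -22, t = 25 − 1·(-36) = 61  (check: 768·(-22) + 277·61 = 1)
The row with r = 1 (the gcd) gives the Bezout coefficients s = -22, t = 61.
Result: 768 · (-22) + 277 · (61) = 1.

gcd(768, 277) = 1; s = -22, t = 61 (check: 768·(-22) + 277·61 = 1).
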